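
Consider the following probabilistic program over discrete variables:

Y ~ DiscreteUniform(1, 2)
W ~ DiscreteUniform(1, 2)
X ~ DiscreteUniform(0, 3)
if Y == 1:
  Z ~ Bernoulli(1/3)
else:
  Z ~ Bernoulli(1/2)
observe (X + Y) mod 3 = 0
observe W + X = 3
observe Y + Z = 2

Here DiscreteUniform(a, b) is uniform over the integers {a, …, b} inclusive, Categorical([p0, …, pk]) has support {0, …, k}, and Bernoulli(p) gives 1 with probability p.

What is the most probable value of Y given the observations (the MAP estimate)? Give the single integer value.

Enumerate traces; 2 have nonzero weight after conditioning:
  (Y=1, W=1, X=2, Z=1) weight 1/48
  (Y=2, W=2, X=1, Z=0) weight 1/32
Group by Y:
  weight(Y=1) = 1/48
  weight(Y=2) = 1/32
Total weight = 1/48 + 1/32 = 5/96
P(Y=1 | obs) = 1/48 / 5/96 = 2/5
P(Y=2 | obs) = 1/32 / 5/96 = 3/5
argmax = 2

argmax_v P(Y = v | obs) = 2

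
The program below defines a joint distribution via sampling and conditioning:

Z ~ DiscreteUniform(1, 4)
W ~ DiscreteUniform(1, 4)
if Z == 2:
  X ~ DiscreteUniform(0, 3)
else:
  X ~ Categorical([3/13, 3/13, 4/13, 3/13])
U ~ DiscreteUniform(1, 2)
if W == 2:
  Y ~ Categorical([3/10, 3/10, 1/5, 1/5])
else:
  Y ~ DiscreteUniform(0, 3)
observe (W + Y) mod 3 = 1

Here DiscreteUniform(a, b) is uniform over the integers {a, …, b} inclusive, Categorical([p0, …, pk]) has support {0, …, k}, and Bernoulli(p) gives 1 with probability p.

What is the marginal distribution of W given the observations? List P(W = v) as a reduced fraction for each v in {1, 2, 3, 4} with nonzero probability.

P(W=1) = 10/29, P(W=2) = 4/29, P(W=3) = 5/29, P(W=4) = 10/29

Enumerate traces; 192 have nonzero weight after conditioning:
  (Z=1, W=1, X=0, U=1, Y=0) weight 3/1664
  (Z=1, W=1, X=0, U=1, Y=3) weight 3/1664
  (Z=1, W=1, X=0, U=2, Y=0) weight 3/1664
  (Z=1, W=1, X=0, U=2, Y=3) weight 3/1664
  (Z=1, W=1, X=1, U=1, Y=0) weight 3/1664
  (Z=1, W=1, X=1, U=1, Y=3) weight 3/1664
  (Z=1, W=1, X=1, U=2, Y=0) weight 3/1664
  (Z=1, W=1, X=1, U=2, Y=3) weight 3/1664
  (Z=1, W=2, X=0, U=1, Y=2) weight 3/2080
  (Z=1, W=3, X=0, U=1, Y=1) weight 3/1664
  … 182 more
Group by W:
  weight(W=1) = 1/8
  weight(W=2) = 1/20
  weight(W=3) = 1/16
  weight(W=4) = 1/8
Total weight = 1/8 + 1/20 + 1/16 + 1/8 = 29/80
P(W=1 | obs) = 1/8 / 29/80 = 10/29
P(W=2 | obs) = 1/20 / 29/80 = 4/29
P(W=3 | obs) = 1/16 / 29/80 = 5/29
P(W=4 | obs) = 1/8 / 29/80 = 10/29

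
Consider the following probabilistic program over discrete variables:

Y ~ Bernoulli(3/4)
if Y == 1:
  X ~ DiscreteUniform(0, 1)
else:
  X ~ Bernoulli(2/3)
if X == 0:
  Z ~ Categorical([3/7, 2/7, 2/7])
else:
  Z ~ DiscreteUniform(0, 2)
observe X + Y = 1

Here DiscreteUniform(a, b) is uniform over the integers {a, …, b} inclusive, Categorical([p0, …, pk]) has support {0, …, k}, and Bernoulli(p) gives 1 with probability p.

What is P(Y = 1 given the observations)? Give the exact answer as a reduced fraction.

Enumerate traces; 6 have nonzero weight after conditioning:
  (Y=0, X=1, Z=0) weight 1/18
  (Y=0, X=1, Z=1) weight 1/18
  (Y=0, X=1, Z=2) weight 1/18
  (Y=1, X=0, Z=0) weight 9/56
  (Y=1, X=0, Z=1) weight 3/28
  (Y=1, X=0, Z=2) weight 3/28
Group by Y:
  weight(Y=0) = 1/6
  weight(Y=1) = 3/8
Total weight = 1/6 + 3/8 = 13/24
P(Y=0 | obs) = 1/6 / 13/24 = 4/13
P(Y=1 | obs) = 3/8 / 13/24 = 9/13

P(Y = 1 | obs) = 9/13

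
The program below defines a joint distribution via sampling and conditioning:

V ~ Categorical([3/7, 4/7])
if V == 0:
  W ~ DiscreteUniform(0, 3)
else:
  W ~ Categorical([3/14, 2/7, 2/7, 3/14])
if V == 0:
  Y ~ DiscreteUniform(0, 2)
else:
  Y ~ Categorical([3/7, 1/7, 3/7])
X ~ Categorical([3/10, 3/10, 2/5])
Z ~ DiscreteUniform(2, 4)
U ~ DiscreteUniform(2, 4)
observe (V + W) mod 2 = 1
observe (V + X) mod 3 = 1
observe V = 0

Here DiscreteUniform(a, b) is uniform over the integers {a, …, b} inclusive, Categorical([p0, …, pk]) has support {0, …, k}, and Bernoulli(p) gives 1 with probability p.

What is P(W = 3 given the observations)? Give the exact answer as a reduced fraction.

Enumerate traces; 54 have nonzero weight after conditioning:
  (V=0, W=1, Y=0, X=1, Z=2, U=2) weight 1/840
  (V=0, W=1, Y=0, X=1, Z=2, U=3) weight 1/840
  (V=0, W=1, Y=0, X=1, Z=2, U=4) weight 1/840
  (V=0, W=1, Y=0, X=1, Z=3, U=2) weight 1/840
  (V=0, W=1, Y=0, X=1, Z=3, U=3) weight 1/840
  (V=0, W=1, Y=0, X=1, Z=3, U=4) weight 1/840
  (V=0, W=1, Y=0, X=1, Z=4, U=2) weight 1/840
  (V=0, W=1, Y=0, X=1, Z=4, U=3) weight 1/840
  (V=0, W=3, Y=0, X=1, Z=2, U=2) weight 1/840
  … 45 more
Group by W:
  weight(W=1) = 9/280
  weight(W=3) = 9/280
Total weight = 9/280 + 9/280 = 9/140
P(W=1 | obs) = 9/280 / 9/140 = 1/2
P(W=3 | obs) = 9/280 / 9/140 = 1/2

P(W = 3 | obs) = 1/2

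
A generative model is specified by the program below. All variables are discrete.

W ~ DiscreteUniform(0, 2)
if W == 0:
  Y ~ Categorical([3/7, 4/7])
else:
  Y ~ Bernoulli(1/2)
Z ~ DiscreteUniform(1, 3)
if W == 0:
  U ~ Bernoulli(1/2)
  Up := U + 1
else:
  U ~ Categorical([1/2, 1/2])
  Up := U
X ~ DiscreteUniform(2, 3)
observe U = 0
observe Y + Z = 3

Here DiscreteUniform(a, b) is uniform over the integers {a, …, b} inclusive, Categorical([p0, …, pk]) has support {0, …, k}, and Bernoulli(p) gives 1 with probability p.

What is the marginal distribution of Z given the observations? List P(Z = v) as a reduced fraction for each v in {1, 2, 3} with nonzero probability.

Enumerate traces; 12 have nonzero weight after conditioning:
  (W=0, Y=0, Z=3, U=0, X=2) weight 1/84
  (W=0, Y=0, Z=3, U=0, X=3) weight 1/84
  (W=0, Y=1, Z=2, U=0, X=2) weight 1/63
  (W=0, Y=1, Z=2, U=0, X=3) weight 1/63
  (W=1, Y=0, Z=3, U=0, X=2) weight 1/72
  (W=1, Y=0, Z=3, U=0, X=3) weight 1/72
  (W=1, Y=1, Z=2, U=0, X=2) weight 1/72
  (W=1, Y=1, Z=2, U=0, X=3) weight 1/72
  … 4 more
Group by Z:
  weight(Z=2) = 11/126
  weight(Z=3) = 5/63
Total weight = 11/126 + 5/63 = 1/6
P(Z=2 | obs) = 11/126 / 1/6 = 11/21
P(Z=3 | obs) = 5/63 / 1/6 = 10/21

P(Z=2) = 11/21, P(Z=3) = 10/21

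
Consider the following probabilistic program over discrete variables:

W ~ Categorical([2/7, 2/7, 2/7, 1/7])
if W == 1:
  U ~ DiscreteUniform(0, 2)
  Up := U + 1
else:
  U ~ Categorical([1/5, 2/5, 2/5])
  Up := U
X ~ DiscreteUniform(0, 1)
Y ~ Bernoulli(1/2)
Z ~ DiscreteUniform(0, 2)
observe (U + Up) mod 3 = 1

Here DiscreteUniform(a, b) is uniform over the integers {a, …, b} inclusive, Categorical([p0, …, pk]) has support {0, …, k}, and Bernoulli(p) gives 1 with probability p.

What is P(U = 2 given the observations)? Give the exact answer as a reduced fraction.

Enumerate traces; 48 have nonzero weight after conditioning:
  (W=0, U=2, X=0, Y=0, Z=0) weight 1/105
  (W=0, U=2, X=0, Y=0, Z=1) weight 1/105
  (W=0, U=2, X=0, Y=0, Z=2) weight 1/105
  (W=0, U=2, X=0, Y=1, Z=0) weight 1/105
  (W=0, U=2, X=0, Y=1, Z=1) weight 1/105
  (W=0, U=2, X=0, Y=1, Z=2) weight 1/105
  (W=0, U=2, X=1, Y=0, Z=0) weight 1/105
  (W=0, U=2, X=1, Y=0, Z=1) weight 1/105
  (W=1, U=0, X=0, Y=0, Z=0) weight 1/126
  … 39 more
Group by U:
  weight(U=0) = 2/21
  weight(U=2) = 2/7
Total weight = 2/21 + 2/7 = 8/21
P(U=0 | obs) = 2/21 / 8/21 = 1/4
P(U=2 | obs) = 2/7 / 8/21 = 3/4

P(U = 2 | obs) = 3/4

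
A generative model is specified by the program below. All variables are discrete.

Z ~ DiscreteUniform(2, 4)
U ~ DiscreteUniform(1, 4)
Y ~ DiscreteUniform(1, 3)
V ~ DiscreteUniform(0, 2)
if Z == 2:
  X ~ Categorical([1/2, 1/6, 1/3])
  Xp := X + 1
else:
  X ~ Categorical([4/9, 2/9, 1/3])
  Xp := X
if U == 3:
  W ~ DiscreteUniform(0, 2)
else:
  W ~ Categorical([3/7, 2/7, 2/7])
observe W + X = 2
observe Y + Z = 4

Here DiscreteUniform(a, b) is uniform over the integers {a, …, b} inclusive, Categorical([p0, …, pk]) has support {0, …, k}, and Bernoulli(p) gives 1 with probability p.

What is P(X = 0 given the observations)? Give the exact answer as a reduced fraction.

Enumerate traces; 72 have nonzero weight after conditioning:
  (Z=2, U=1, Y=2, V=0, X=0, W=2) weight 1/756
  (Z=2, U=1, Y=2, V=0, X=1, W=1) weight 1/2268
  (Z=2, U=1, Y=2, V=0, X=2, W=0) weight 1/756
  (Z=2, U=1, Y=2, V=1, X=0, W=2) weight 1/756
  (Z=2, U=1, Y=2, V=1, X=1, W=1) weight 1/2268
  (Z=2, U=1, Y=2, V=1, X=2, W=0) weight 1/756
  (Z=2, U=1, Y=2, V=2, X=0, W=2) weight 1/756
  (Z=2, U=1, Y=2, V=2, X=1, W=1) weight 1/2268
  … 64 more
Group by X:
  weight(X=0) = 425/13608
  weight(X=1) = 25/1944
  weight(X=2) = 17/567
Total weight = 425/13608 + 25/1944 + 17/567 = 2/27
P(X=0 | obs) = 425/13608 / 2/27 = 425/1008
P(X=1 | obs) = 25/1944 / 2/27 = 25/144
P(X=2 | obs) = 17/567 / 2/27 = 17/42

P(X = 0 | obs) = 425/1008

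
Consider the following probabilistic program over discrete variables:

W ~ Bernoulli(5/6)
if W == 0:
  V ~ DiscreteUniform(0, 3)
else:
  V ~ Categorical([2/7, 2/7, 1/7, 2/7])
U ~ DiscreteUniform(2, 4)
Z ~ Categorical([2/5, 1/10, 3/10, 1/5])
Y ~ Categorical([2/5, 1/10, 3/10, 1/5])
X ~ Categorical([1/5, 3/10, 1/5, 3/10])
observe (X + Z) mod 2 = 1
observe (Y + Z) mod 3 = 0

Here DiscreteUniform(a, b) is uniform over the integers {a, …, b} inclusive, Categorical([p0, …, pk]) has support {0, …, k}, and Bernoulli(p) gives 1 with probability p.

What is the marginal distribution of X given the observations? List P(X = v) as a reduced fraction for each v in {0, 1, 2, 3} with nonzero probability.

Enumerate traces; 288 have nonzero weight after conditioning:
  (W=0, V=0, U=2, Z=0, Y=0, X=1) weight 1/1500
  (W=0, V=0, U=2, Z=0, Y=0, X=3) weight 1/1500
  (W=0, V=0, U=2, Z=0, Y=3, X=1) weight 1/3000
  (W=0, V=0, U=2, Z=0, Y=3, X=3) weight 1/3000
  (W=0, V=0, U=2, Z=1, Y=2, X=0) weight 1/12000
  (W=0, V=0, U=2, Z=1, Y=2, X=2) weight 1/12000
  (W=0, V=0, U=2, Z=2, Y=1, X=1) weight 1/8000
  (W=0, V=0, U=2, Z=2, Y=1, X=3) weight 1/8000
  … 280 more
Group by X:
  weight(X=0) = 3/100
  weight(X=1) = 81/1000
  weight(X=2) = 3/100
  weight(X=3) = 81/1000
Total weight = 3/100 + 81/1000 + 3/100 + 81/1000 = 111/500
P(X=0 | obs) = 3/100 / 111/500 = 5/37
P(X=1 | obs) = 81/1000 / 111/500 = 27/74
P(X=2 | obs) = 3/100 / 111/500 = 5/37
P(X=3 | obs) = 81/1000 / 111/500 = 27/74

P(X=0) = 5/37, P(X=1) = 27/74, P(X=2) = 5/37, P(X=3) = 27/74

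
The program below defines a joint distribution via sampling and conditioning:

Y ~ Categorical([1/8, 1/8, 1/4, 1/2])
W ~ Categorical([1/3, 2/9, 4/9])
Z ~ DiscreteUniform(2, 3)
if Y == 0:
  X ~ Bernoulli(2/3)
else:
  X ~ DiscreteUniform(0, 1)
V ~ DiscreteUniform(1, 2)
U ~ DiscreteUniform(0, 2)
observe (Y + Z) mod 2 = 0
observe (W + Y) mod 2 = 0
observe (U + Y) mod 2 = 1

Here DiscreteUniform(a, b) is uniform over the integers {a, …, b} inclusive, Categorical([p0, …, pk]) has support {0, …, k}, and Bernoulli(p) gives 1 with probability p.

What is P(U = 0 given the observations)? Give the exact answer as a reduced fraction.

P(U = 0 | obs) = 10/41

Enumerate traces; 32 have nonzero weight after conditioning:
  (Y=0, W=0, Z=2, X=0, V=1, U=1) weight 1/864
  (Y=0, W=0, Z=2, X=0, V=2, U=1) weight 1/864
  (Y=0, W=0, Z=2, X=1, V=1, U=1) weight 1/432
  (Y=0, W=0, Z=2, X=1, V=2, U=1) weight 1/432
  (Y=0, W=2, Z=2, X=0, V=1, U=1) weight 1/648
  (Y=0, W=2, Z=2, X=0, V=2, U=1) weight 1/648
  (Y=0, W=2, Z=2, X=1, V=1, U=1) weight 1/324
  (Y=0, W=2, Z=2, X=1, V=2, U=1) weight 1/324
  (Y=1, W=1, Z=3, X=0, V=1, U=0) weight 1/864
  (Y=1, W=1, Z=3, X=0, V=1, U=2) weight 1/864
  … 22 more
Group by U:
  weight(U=0) = 5/216
  weight(U=1) = 7/144
  weight(U=2) = 5/216
Total weight = 5/216 + 7/144 + 5/216 = 41/432
P(U=0 | obs) = 5/216 / 41/432 = 10/41
P(U=1 | obs) = 7/144 / 41/432 = 21/41
P(U=2 | obs) = 5/216 / 41/432 = 10/41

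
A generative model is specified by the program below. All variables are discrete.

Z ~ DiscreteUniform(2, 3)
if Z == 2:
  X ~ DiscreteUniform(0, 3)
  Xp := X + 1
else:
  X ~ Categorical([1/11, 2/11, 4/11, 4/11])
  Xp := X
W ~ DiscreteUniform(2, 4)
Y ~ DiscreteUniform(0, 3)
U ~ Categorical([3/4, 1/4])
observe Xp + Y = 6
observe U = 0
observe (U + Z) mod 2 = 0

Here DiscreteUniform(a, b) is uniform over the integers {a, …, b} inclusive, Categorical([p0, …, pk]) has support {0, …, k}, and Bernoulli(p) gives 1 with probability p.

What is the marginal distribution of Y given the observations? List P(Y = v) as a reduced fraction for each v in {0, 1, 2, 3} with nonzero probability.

Enumerate traces; 6 have nonzero weight after conditioning:
  (Z=2, X=2, W=2, Y=3, U=0) weight 1/128
  (Z=2, X=2, W=3, Y=3, U=0) weight 1/128
  (Z=2, X=2, W=4, Y=3, U=0) weight 1/128
  (Z=2, X=3, W=2, Y=2, U=0) weight 1/128
  (Z=2, X=3, W=3, Y=2, U=0) weight 1/128
  (Z=2, X=3, W=4, Y=2, U=0) weight 1/128
Group by Y:
  weight(Y=2) = 3/128
  weight(Y=3) = 3/128
Total weight = 3/128 + 3/128 = 3/64
P(Y=2 | obs) = 3/128 / 3/64 = 1/2
P(Y=3 | obs) = 3/128 / 3/64 = 1/2

P(Y=2) = 1/2, P(Y=3) = 1/2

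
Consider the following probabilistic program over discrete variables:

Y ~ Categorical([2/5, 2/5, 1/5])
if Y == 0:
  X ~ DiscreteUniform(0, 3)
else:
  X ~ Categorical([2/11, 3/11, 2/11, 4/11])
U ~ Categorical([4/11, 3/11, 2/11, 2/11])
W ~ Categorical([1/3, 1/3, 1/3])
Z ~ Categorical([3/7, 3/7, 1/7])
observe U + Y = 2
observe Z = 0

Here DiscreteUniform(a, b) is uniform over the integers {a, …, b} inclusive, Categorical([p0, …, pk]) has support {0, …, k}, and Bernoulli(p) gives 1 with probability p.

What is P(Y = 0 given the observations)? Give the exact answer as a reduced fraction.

P(Y = 0 | obs) = 2/7

Enumerate traces; 36 have nonzero weight after conditioning:
  (Y=0, X=0, U=2, W=0, Z=0) weight 1/385
  (Y=0, X=0, U=2, W=1, Z=0) weight 1/385
  (Y=0, X=0, U=2, W=2, Z=0) weight 1/385
  (Y=0, X=1, U=2, W=0, Z=0) weight 1/385
  (Y=0, X=1, U=2, W=1, Z=0) weight 1/385
  (Y=0, X=1, U=2, W=2, Z=0) weight 1/385
  (Y=0, X=2, U=2, W=0, Z=0) weight 1/385
  (Y=0, X=2, U=2, W=1, Z=0) weight 1/385
  (Y=1, X=0, U=1, W=0, Z=0) weight 12/4235
  (Y=2, X=0, U=0, W=0, Z=0) weight 8/4235
  … 26 more
Group by Y:
  weight(Y=0) = 12/385
  weight(Y=1) = 18/385
  weight(Y=2) = 12/385
Total weight = 12/385 + 18/385 + 12/385 = 6/55
P(Y=0 | obs) = 12/385 / 6/55 = 2/7
P(Y=1 | obs) = 18/385 / 6/55 = 3/7
P(Y=2 | obs) = 12/385 / 6/55 = 2/7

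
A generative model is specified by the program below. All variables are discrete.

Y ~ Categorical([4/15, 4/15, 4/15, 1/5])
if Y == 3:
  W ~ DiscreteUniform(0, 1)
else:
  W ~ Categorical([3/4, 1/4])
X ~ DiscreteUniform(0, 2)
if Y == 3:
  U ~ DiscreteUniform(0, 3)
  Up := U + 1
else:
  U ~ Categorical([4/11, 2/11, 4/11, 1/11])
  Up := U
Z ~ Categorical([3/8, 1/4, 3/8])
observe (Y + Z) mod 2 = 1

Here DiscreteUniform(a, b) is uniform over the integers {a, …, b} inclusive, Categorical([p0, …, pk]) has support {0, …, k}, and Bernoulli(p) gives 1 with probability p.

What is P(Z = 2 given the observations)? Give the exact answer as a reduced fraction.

P(Z = 2 | obs) = 21/58

Enumerate traces; 144 have nonzero weight after conditioning:
  (Y=0, W=0, X=0, U=0, Z=1) weight 1/165
  (Y=0, W=0, X=0, U=1, Z=1) weight 1/330
  (Y=0, W=0, X=0, U=2, Z=1) weight 1/165
  (Y=0, W=0, X=0, U=3, Z=1) weight 1/660
  (Y=0, W=0, X=1, U=0, Z=1) weight 1/165
  (Y=0, W=0, X=1, U=1, Z=1) weight 1/330
  (Y=0, W=0, X=1, U=2, Z=1) weight 1/165
  (Y=0, W=0, X=1, U=3, Z=1) weight 1/660
  (Y=1, W=0, X=0, U=0, Z=0) weight 1/110
  (Y=1, W=0, X=0, U=0, Z=2) weight 1/110
  … 134 more
Group by Z:
  weight(Z=0) = 7/40
  weight(Z=1) = 2/15
  weight(Z=2) = 7/40
Total weight = 7/40 + 2/15 + 7/40 = 29/60
P(Z=0 | obs) = 7/40 / 29/60 = 21/58
P(Z=1 | obs) = 2/15 / 29/60 = 8/29
P(Z=2 | obs) = 7/40 / 29/60 = 21/58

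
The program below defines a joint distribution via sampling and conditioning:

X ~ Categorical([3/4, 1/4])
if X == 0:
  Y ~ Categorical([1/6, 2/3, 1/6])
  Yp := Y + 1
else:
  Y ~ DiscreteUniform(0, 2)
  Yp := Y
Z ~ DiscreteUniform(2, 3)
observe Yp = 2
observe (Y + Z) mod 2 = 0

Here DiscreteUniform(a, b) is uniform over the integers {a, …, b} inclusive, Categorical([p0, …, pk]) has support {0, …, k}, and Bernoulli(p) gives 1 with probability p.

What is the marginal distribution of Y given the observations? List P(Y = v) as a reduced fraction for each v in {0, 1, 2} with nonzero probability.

Enumerate traces; 2 have nonzero weight after conditioning:
  (X=0, Y=1, Z=3) weight 1/4
  (X=1, Y=2, Z=2) weight 1/24
Group by Y:
  weight(Y=1) = 1/4
  weight(Y=2) = 1/24
Total weight = 1/4 + 1/24 = 7/24
P(Y=1 | obs) = 1/4 / 7/24 = 6/7
P(Y=2 | obs) = 1/24 / 7/24 = 1/7

P(Y=1) = 6/7, P(Y=2) = 1/7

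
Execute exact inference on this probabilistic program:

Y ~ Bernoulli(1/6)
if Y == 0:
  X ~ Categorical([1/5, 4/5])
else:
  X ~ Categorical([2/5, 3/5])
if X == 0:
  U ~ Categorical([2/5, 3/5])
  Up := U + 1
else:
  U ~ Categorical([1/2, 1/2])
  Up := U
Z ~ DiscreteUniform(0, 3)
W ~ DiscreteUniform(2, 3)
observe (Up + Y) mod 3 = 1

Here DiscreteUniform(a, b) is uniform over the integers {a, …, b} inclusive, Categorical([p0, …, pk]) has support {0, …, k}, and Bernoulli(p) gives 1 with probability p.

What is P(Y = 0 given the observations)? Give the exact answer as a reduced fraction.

P(Y = 0 | obs) = 8/9

Enumerate traces; 24 have nonzero weight after conditioning:
  (Y=0, X=0, U=0, Z=0, W=2) weight 1/120
  (Y=0, X=0, U=0, Z=0, W=3) weight 1/120
  (Y=0, X=0, U=0, Z=1, W=2) weight 1/120
  (Y=0, X=0, U=0, Z=1, W=3) weight 1/120
  (Y=0, X=0, U=0, Z=2, W=2) weight 1/120
  (Y=0, X=0, U=0, Z=2, W=3) weight 1/120
  (Y=0, X=0, U=0, Z=3, W=2) weight 1/120
  (Y=0, X=0, U=0, Z=3, W=3) weight 1/120
  (Y=1, X=1, U=0, Z=0, W=2) weight 1/160
  … 15 more
Group by Y:
  weight(Y=0) = 2/5
  weight(Y=1) = 1/20
Total weight = 2/5 + 1/20 = 9/20
P(Y=0 | obs) = 2/5 / 9/20 = 8/9
P(Y=1 | obs) = 1/20 / 9/20 = 1/9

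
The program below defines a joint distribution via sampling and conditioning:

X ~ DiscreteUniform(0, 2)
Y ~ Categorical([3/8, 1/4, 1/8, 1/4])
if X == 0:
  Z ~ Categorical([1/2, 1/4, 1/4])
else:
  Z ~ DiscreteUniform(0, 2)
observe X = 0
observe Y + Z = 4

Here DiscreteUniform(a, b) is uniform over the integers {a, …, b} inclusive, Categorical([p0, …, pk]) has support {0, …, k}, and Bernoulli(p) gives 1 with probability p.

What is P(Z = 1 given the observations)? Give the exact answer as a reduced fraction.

Enumerate traces; 2 have nonzero weight after conditioning:
  (X=0, Y=2, Z=2) weight 1/96
  (X=0, Y=3, Z=1) weight 1/48
Group by Z:
  weight(Z=1) = 1/48
  weight(Z=2) = 1/96
Total weight = 1/48 + 1/96 = 1/32
P(Z=1 | obs) = 1/48 / 1/32 = 2/3
P(Z=2 | obs) = 1/96 / 1/32 = 1/3

P(Z = 1 | obs) = 2/3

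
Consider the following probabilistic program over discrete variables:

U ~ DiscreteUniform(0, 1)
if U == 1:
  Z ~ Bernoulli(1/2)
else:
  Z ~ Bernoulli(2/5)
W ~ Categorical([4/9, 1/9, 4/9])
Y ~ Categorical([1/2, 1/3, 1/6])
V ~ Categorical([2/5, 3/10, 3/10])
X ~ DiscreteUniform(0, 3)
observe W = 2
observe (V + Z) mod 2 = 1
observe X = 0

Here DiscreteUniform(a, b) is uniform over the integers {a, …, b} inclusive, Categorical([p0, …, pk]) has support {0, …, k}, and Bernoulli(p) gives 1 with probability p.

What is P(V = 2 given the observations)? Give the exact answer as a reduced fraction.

Enumerate traces; 18 have nonzero weight after conditioning:
  (U=0, Z=0, W=2, Y=0, V=1, X=0) weight 1/200
  (U=0, Z=0, W=2, Y=1, V=1, X=0) weight 1/300
  (U=0, Z=0, W=2, Y=2, V=1, X=0) weight 1/600
  (U=0, Z=1, W=2, Y=0, V=0, X=0) weight 1/225
  (U=0, Z=1, W=2, Y=0, V=2, X=0) weight 1/300
  (U=0, Z=1, W=2, Y=1, V=0, X=0) weight 2/675
  (U=0, Z=1, W=2, Y=1, V=2, X=0) weight 1/450
  (U=0, Z=1, W=2, Y=2, V=0, X=0) weight 1/675
  … 10 more
Group by V:
  weight(V=0) = 1/50
  weight(V=1) = 11/600
  weight(V=2) = 3/200
Total weight = 1/50 + 11/600 + 3/200 = 4/75
P(V=0 | obs) = 1/50 / 4/75 = 3/8
P(V=1 | obs) = 11/600 / 4/75 = 11/32
P(V=2 | obs) = 3/200 / 4/75 = 9/32

P(V = 2 | obs) = 9/32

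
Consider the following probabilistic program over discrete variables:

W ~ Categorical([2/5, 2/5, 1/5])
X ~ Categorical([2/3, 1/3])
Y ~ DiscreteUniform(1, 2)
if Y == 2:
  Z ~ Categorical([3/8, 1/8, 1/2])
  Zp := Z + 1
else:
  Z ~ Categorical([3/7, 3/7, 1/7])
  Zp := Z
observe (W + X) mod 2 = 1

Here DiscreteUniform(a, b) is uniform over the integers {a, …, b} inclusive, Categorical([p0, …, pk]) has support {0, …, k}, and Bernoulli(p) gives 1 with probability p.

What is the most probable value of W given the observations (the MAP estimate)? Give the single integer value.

Enumerate traces; 18 have nonzero weight after conditioning:
  (W=0, X=1, Y=1, Z=0) weight 1/35
  (W=0, X=1, Y=1, Z=1) weight 1/35
  (W=0, X=1, Y=1, Z=2) weight 1/105
  (W=0, X=1, Y=2, Z=0) weight 1/40
  (W=0, X=1, Y=2, Z=1) weight 1/120
  (W=0, X=1, Y=2, Z=2) weight 1/30
  (W=1, X=0, Y=1, Z=0) weight 2/35
  (W=1, X=0, Y=1, Z=1) weight 2/35
  (W=2, X=1, Y=1, Z=0) weight 1/70
  … 9 more
Group by W:
  weight(W=0) = 2/15
  weight(W=1) = 4/15
  weight(W=2) = 1/15
Total weight = 2/15 + 4/15 + 1/15 = 7/15
P(W=0 | obs) = 2/15 / 7/15 = 2/7
P(W=1 | obs) = 4/15 / 7/15 = 4/7
P(W=2 | obs) = 1/15 / 7/15 = 1/7
argmax = 1

argmax_v P(W = v | obs) = 1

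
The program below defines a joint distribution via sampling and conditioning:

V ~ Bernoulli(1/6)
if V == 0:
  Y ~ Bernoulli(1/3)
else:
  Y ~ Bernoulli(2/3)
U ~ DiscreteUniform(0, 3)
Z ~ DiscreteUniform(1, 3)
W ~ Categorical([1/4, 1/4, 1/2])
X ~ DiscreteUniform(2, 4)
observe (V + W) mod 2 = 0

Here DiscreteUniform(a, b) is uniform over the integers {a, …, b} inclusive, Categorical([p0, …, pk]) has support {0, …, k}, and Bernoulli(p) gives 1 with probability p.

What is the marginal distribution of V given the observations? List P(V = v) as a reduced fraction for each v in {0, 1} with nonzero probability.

P(V=0) = 15/16, P(V=1) = 1/16

Enumerate traces; 216 have nonzero weight after conditioning:
  (V=0, Y=0, U=0, Z=1, W=0, X=2) weight 5/1296
  (V=0, Y=0, U=0, Z=1, W=0, X=3) weight 5/1296
  (V=0, Y=0, U=0, Z=1, W=0, X=4) weight 5/1296
  (V=0, Y=0, U=0, Z=1, W=2, X=2) weight 5/648
  (V=0, Y=0, U=0, Z=1, W=2, X=3) weight 5/648
  (V=0, Y=0, U=0, Z=1, W=2, X=4) weight 5/648
  (V=0, Y=0, U=0, Z=2, W=0, X=2) weight 5/1296
  (V=0, Y=0, U=0, Z=2, W=0, X=3) weight 5/1296
  (V=1, Y=0, U=0, Z=1, W=1, X=2) weight 1/2592
  … 207 more
Group by V:
  weight(V=0) = 5/8
  weight(V=1) = 1/24
Total weight = 5/8 + 1/24 = 2/3
P(V=0 | obs) = 5/8 / 2/3 = 15/16
P(V=1 | obs) = 1/24 / 2/3 = 1/16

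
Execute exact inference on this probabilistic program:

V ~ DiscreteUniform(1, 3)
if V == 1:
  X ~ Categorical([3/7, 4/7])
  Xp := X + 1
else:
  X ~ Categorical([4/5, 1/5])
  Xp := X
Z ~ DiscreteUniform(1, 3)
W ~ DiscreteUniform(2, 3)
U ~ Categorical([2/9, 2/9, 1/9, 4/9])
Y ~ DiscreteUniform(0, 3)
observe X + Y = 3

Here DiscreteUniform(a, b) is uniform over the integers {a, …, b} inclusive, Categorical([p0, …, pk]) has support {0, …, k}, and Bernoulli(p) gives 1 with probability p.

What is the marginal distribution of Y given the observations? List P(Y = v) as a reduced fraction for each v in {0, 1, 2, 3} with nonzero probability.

P(Y=2) = 34/105, P(Y=3) = 71/105

Enumerate traces; 144 have nonzero weight after conditioning:
  (V=1, X=0, Z=1, W=2, U=0, Y=3) weight 1/756
  (V=1, X=0, Z=1, W=2, U=1, Y=3) weight 1/756
  (V=1, X=0, Z=1, W=2, U=2, Y=3) weight 1/1512
  (V=1, X=0, Z=1, W=2, U=3, Y=3) weight 1/378
  (V=1, X=0, Z=1, W=3, U=0, Y=3) weight 1/756
  (V=1, X=0, Z=1, W=3, U=1, Y=3) weight 1/756
  (V=1, X=0, Z=1, W=3, U=2, Y=3) weight 1/1512
  (V=1, X=0, Z=1, W=3, U=3, Y=3) weight 1/378
  (V=1, X=1, Z=1, W=2, U=0, Y=2) weight 1/567
  … 135 more
Group by Y:
  weight(Y=2) = 17/210
  weight(Y=3) = 71/420
Total weight = 17/210 + 71/420 = 1/4
P(Y=2 | obs) = 17/210 / 1/4 = 34/105
P(Y=3 | obs) = 71/420 / 1/4 = 71/105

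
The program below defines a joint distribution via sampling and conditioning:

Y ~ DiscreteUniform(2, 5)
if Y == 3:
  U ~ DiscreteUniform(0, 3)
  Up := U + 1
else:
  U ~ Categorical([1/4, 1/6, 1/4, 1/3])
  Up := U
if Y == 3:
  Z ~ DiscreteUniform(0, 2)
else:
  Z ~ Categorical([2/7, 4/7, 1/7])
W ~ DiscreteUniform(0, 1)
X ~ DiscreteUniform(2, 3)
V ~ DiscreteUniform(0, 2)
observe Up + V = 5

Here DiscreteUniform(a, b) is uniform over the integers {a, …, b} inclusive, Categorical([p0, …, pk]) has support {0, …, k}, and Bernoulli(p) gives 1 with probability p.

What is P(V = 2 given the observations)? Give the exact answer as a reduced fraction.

Enumerate traces; 60 have nonzero weight after conditioning:
  (Y=2, U=3, Z=0, W=0, X=2, V=2) weight 1/504
  (Y=2, U=3, Z=0, W=0, X=3, V=2) weight 1/504
  (Y=2, U=3, Z=0, W=1, X=2, V=2) weight 1/504
  (Y=2, U=3, Z=0, W=1, X=3, V=2) weight 1/504
  (Y=2, U=3, Z=1, W=0, X=2, V=2) weight 1/252
  (Y=2, U=3, Z=1, W=0, X=3, V=2) weight 1/252
  (Y=2, U=3, Z=1, W=1, X=2, V=2) weight 1/252
  (Y=2, U=3, Z=1, W=1, X=3, V=2) weight 1/252
  (Y=3, U=3, Z=0, W=0, X=2, V=1) weight 1/576
  … 51 more
Group by V:
  weight(V=1) = 1/48
  weight(V=2) = 5/48
Total weight = 1/48 + 5/48 = 1/8
P(V=1 | obs) = 1/48 / 1/8 = 1/6
P(V=2 | obs) = 5/48 / 1/8 = 5/6

P(V = 2 | obs) = 5/6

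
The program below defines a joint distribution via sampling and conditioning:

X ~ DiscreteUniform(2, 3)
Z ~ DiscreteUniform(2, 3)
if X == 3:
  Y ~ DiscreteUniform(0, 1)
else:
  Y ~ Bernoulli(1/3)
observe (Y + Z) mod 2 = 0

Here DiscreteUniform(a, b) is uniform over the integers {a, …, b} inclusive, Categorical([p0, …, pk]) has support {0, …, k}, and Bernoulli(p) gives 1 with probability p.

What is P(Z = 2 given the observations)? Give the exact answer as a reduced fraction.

Enumerate traces; 4 have nonzero weight after conditioning:
  (X=2, Z=2, Y=0) weight 1/6
  (X=2, Z=3, Y=1) weight 1/12
  (X=3, Z=2, Y=0) weight 1/8
  (X=3, Z=3, Y=1) weight 1/8
Group by Z:
  weight(Z=2) = 7/24
  weight(Z=3) = 5/24
Total weight = 7/24 + 5/24 = 1/2
P(Z=2 | obs) = 7/24 / 1/2 = 7/12
P(Z=3 | obs) = 5/24 / 1/2 = 5/12

P(Z = 2 | obs) = 7/12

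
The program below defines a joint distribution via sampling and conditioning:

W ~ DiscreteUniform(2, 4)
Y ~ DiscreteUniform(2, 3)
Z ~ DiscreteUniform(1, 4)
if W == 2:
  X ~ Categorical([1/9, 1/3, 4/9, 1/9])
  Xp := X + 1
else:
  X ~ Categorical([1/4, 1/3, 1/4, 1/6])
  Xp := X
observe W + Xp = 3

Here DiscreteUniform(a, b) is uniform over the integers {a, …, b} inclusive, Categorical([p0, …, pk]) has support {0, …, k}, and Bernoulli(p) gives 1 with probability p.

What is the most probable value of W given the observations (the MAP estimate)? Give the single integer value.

argmax_v P(W = v | obs) = 3

Enumerate traces; 16 have nonzero weight after conditioning:
  (W=2, Y=2, Z=1, X=0) weight 1/216
  (W=2, Y=2, Z=2, X=0) weight 1/216
  (W=2, Y=2, Z=3, X=0) weight 1/216
  (W=2, Y=2, Z=4, X=0) weight 1/216
  (W=2, Y=3, Z=1, X=0) weight 1/216
  (W=2, Y=3, Z=2, X=0) weight 1/216
  (W=2, Y=3, Z=3, X=0) weight 1/216
  (W=2, Y=3, Z=4, X=0) weight 1/216
  (W=3, Y=2, Z=1, X=0) weight 1/96
  … 7 more
Group by W:
  weight(W=2) = 1/27
  weight(W=3) = 1/12
Total weight = 1/27 + 1/12 = 13/108
P(W=2 | obs) = 1/27 / 13/108 = 4/13
P(W=3 | obs) = 1/12 / 13/108 = 9/13
argmax = 3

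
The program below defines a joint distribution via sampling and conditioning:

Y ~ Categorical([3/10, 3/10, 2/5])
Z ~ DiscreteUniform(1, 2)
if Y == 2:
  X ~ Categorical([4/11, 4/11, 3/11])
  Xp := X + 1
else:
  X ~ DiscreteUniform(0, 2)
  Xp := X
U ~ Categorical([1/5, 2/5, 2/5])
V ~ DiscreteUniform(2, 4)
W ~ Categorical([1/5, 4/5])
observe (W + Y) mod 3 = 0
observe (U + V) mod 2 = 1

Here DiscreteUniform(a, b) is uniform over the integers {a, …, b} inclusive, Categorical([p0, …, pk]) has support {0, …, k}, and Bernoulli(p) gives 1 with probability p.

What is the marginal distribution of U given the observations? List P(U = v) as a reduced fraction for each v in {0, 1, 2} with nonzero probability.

Enumerate traces; 48 have nonzero weight after conditioning:
  (Y=0, Z=1, X=0, U=0, V=3, W=0) weight 1/1500
  (Y=0, Z=1, X=0, U=1, V=2, W=0) weight 1/750
  (Y=0, Z=1, X=0, U=1, V=4, W=0) weight 1/750
  (Y=0, Z=1, X=0, U=2, V=3, W=0) weight 1/750
  (Y=0, Z=1, X=1, U=0, V=3, W=0) weight 1/1500
  (Y=0, Z=1, X=1, U=1, V=2, W=0) weight 1/750
  (Y=0, Z=1, X=1, U=1, V=4, W=0) weight 1/750
  (Y=0, Z=1, X=1, U=2, V=3, W=0) weight 1/750
  … 40 more
Group by U:
  weight(U=0) = 19/750
  weight(U=1) = 38/375
  weight(U=2) = 19/375
Total weight = 19/750 + 38/375 + 19/375 = 133/750
P(U=0 | obs) = 19/750 / 133/750 = 1/7
P(U=1 | obs) = 38/375 / 133/750 = 4/7
P(U=2 | obs) = 19/375 / 133/750 = 2/7

P(U=0) = 1/7, P(U=1) = 4/7, P(U=2) = 2/7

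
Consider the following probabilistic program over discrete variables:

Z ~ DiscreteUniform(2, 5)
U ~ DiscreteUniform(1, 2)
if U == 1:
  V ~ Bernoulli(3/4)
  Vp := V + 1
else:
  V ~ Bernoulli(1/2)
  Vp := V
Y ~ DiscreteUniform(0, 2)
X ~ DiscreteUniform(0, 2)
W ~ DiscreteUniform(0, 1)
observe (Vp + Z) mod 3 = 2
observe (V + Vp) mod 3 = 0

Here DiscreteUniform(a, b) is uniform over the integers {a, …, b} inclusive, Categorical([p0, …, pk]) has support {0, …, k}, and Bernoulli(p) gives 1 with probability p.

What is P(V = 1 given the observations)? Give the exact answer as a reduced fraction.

P(V = 1 | obs) = 3/7

Enumerate traces; 54 have nonzero weight after conditioning:
  (Z=2, U=2, V=0, Y=0, X=0, W=0) weight 1/288
  (Z=2, U=2, V=0, Y=0, X=0, W=1) weight 1/288
  (Z=2, U=2, V=0, Y=0, X=1, W=0) weight 1/288
  (Z=2, U=2, V=0, Y=0, X=1, W=1) weight 1/288
  (Z=2, U=2, V=0, Y=0, X=2, W=0) weight 1/288
  (Z=2, U=2, V=0, Y=0, X=2, W=1) weight 1/288
  (Z=2, U=2, V=0, Y=1, X=0, W=0) weight 1/288
  (Z=2, U=2, V=0, Y=1, X=0, W=1) weight 1/288
  (Z=3, U=1, V=1, Y=0, X=0, W=0) weight 1/192
  … 45 more
Group by V:
  weight(V=0) = 1/8
  weight(V=1) = 3/32
Total weight = 1/8 + 3/32 = 7/32
P(V=0 | obs) = 1/8 / 7/32 = 4/7
P(V=1 | obs) = 3/32 / 7/32 = 3/7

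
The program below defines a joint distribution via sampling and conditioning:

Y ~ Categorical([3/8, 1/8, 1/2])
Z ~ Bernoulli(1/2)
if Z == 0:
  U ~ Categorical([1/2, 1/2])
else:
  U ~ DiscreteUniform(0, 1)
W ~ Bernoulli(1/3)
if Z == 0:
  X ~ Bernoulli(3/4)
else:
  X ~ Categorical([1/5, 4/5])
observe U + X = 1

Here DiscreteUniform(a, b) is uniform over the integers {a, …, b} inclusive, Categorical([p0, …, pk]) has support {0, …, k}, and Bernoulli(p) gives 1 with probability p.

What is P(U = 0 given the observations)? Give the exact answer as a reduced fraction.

P(U = 0 | obs) = 31/40

Enumerate traces; 24 have nonzero weight after conditioning:
  (Y=0, Z=0, U=0, W=0, X=1) weight 3/64
  (Y=0, Z=0, U=0, W=1, X=1) weight 3/128
  (Y=0, Z=0, U=1, W=0, X=0) weight 1/64
  (Y=0, Z=0, U=1, W=1, X=0) weight 1/128
  (Y=0, Z=1, U=0, W=0, X=1) weight 1/20
  (Y=0, Z=1, U=0, W=1, X=1) weight 1/40
  (Y=0, Z=1, U=1, W=0, X=0) weight 1/80
  (Y=0, Z=1, U=1, W=1, X=0) weight 1/160
  … 16 more
Group by U:
  weight(U=0) = 31/80
  weight(U=1) = 9/80
Total weight = 31/80 + 9/80 = 1/2
P(U=0 | obs) = 31/80 / 1/2 = 31/40
P(U=1 | obs) = 9/80 / 1/2 = 9/40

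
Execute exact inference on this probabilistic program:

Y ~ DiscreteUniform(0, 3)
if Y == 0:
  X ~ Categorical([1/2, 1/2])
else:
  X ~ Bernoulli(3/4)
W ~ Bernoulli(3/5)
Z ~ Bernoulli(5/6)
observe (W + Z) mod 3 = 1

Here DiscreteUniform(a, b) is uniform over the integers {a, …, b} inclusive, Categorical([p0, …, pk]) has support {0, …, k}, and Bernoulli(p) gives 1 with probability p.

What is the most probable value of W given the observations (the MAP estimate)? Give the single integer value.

Enumerate traces; 16 have nonzero weight after conditioning:
  (Y=0, X=0, W=0, Z=1) weight 1/24
  (Y=0, X=0, W=1, Z=0) weight 1/80
  (Y=0, X=1, W=0, Z=1) weight 1/24
  (Y=0, X=1, W=1, Z=0) weight 1/80
  (Y=1, X=0, W=0, Z=1) weight 1/48
  (Y=1, X=0, W=1, Z=0) weight 1/160
  (Y=1, X=1, W=0, Z=1) weight 1/16
  (Y=1, X=1, W=1, Z=0) weight 3/160
  … 8 more
Group by W:
  weight(W=0) = 1/3
  weight(W=1) = 1/10
Total weight = 1/3 + 1/10 = 13/30
P(W=0 | obs) = 1/3 / 13/30 = 10/13
P(W=1 | obs) = 1/10 / 13/30 = 3/13
argmax = 0

argmax_v P(W = v | obs) = 0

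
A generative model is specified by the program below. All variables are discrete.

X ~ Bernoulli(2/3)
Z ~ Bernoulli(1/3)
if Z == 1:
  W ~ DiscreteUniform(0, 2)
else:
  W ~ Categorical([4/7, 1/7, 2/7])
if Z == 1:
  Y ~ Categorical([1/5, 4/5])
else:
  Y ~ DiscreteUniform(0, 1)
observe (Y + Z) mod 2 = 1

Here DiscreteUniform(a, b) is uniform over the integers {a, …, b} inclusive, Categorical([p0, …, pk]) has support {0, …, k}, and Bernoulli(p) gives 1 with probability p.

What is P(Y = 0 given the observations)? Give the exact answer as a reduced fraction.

Enumerate traces; 12 have nonzero weight after conditioning:
  (X=0, Z=0, W=0, Y=1) weight 4/63
  (X=0, Z=0, W=1, Y=1) weight 1/63
  (X=0, Z=0, W=2, Y=1) weight 2/63
  (X=0, Z=1, W=0, Y=0) weight 1/135
  (X=0, Z=1, W=1, Y=0) weight 1/135
  (X=0, Z=1, W=2, Y=0) weight 1/135
  (X=1, Z=0, W=0, Y=1) weight 8/63
  (X=1, Z=0, W=1, Y=1) weight 2/63
  … 4 more
Group by Y:
  weight(Y=0) = 1/15
  weight(Y=1) = 1/3
Total weight = 1/15 + 1/3 = 2/5
P(Y=0 | obs) = 1/15 / 2/5 = 1/6
P(Y=1 | obs) = 1/3 / 2/5 = 5/6

P(Y = 0 | obs) = 1/6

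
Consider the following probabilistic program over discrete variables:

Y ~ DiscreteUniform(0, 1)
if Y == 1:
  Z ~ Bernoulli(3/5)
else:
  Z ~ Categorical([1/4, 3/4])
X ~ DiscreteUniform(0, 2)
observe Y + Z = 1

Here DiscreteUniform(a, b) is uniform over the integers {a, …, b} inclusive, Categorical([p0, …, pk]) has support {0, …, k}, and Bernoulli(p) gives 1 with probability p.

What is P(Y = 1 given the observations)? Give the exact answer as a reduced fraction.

P(Y = 1 | obs) = 8/23

Enumerate traces; 6 have nonzero weight after conditioning:
  (Y=0, Z=1, X=0) weight 1/8
  (Y=0, Z=1, X=1) weight 1/8
  (Y=0, Z=1, X=2) weight 1/8
  (Y=1, Z=0, X=0) weight 1/15
  (Y=1, Z=0, X=1) weight 1/15
  (Y=1, Z=0, X=2) weight 1/15
Group by Y:
  weight(Y=0) = 3/8
  weight(Y=1) = 1/5
Total weight = 3/8 + 1/5 = 23/40
P(Y=0 | obs) = 3/8 / 23/40 = 15/23
P(Y=1 | obs) = 1/5 / 23/40 = 8/23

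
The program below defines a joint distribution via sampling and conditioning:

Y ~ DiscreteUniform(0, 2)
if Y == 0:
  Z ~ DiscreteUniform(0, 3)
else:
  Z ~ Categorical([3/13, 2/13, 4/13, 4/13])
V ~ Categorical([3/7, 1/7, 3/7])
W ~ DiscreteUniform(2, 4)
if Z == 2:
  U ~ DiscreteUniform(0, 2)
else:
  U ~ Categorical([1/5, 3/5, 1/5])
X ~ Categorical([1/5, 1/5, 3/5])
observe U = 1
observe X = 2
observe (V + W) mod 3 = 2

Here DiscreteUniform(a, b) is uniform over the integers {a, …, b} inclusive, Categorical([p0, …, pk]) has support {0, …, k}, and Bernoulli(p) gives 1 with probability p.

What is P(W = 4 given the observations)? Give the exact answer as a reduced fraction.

P(W = 4 | obs) = 1/7

Enumerate traces; 36 have nonzero weight after conditioning:
  (Y=0, Z=0, V=0, W=2, U=1, X=2) weight 3/700
  (Y=0, Z=0, V=1, W=4, U=1, X=2) weight 1/700
  (Y=0, Z=0, V=2, W=3, U=1, X=2) weight 3/700
  (Y=0, Z=1, V=0, W=2, U=1, X=2) weight 3/700
  (Y=0, Z=1, V=1, W=4, U=1, X=2) weight 1/700
  (Y=0, Z=1, V=2, W=3, U=1, X=2) weight 3/700
  (Y=0, Z=2, V=0, W=2, U=1, X=2) weight 1/420
  (Y=0, Z=2, V=1, W=4, U=1, X=2) weight 1/1260
  … 28 more
Group by W:
  weight(W=2) = 102/2275
  weight(W=3) = 102/2275
  weight(W=4) = 34/2275
Total weight = 102/2275 + 102/2275 + 34/2275 = 34/325
P(W=2 | obs) = 102/2275 / 34/325 = 3/7
P(W=3 | obs) = 102/2275 / 34/325 = 3/7
P(W=4 | obs) = 34/2275 / 34/325 = 1/7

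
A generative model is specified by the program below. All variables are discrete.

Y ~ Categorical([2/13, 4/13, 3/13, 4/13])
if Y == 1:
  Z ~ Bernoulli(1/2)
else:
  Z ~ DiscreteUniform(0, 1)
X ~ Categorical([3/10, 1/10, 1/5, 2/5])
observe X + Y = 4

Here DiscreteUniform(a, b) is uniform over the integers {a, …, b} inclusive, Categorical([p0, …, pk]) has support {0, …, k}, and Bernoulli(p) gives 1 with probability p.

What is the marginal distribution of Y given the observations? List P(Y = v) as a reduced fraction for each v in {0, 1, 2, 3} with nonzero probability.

Enumerate traces; 6 have nonzero weight after conditioning:
  (Y=1, Z=0, X=3) weight 4/65
  (Y=1, Z=1, X=3) weight 4/65
  (Y=2, Z=0, X=2) weight 3/130
  (Y=2, Z=1, X=2) weight 3/130
  (Y=3, Z=0, X=1) weight 1/65
  (Y=3, Z=1, X=1) weight 1/65
Group by Y:
  weight(Y=1) = 8/65
  weight(Y=2) = 3/65
  weight(Y=3) = 2/65
Total weight = 8/65 + 3/65 + 2/65 = 1/5
P(Y=1 | obs) = 8/65 / 1/5 = 8/13
P(Y=2 | obs) = 3/65 / 1/5 = 3/13
P(Y=3 | obs) = 2/65 / 1/5 = 2/13

P(Y=1) = 8/13, P(Y=2) = 3/13, P(Y=3) = 2/13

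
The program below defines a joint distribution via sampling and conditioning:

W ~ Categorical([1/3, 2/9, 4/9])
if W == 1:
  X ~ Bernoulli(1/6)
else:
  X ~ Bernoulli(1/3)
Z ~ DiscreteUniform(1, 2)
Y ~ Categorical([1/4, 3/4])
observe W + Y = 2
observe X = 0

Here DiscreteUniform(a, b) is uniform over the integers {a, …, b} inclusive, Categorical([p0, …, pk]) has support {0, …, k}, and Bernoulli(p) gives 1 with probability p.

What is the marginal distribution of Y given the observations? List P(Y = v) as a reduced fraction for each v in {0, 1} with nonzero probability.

Enumerate traces; 4 have nonzero weight after conditioning:
  (W=1, X=0, Z=1, Y=1) weight 5/72
  (W=1, X=0, Z=2, Y=1) weight 5/72
  (W=2, X=0, Z=1, Y=0) weight 1/27
  (W=2, X=0, Z=2, Y=0) weight 1/27
Group by Y:
  weight(Y=0) = 2/27
  weight(Y=1) = 5/36
Total weight = 2/27 + 5/36 = 23/108
P(Y=0 | obs) = 2/27 / 23/108 = 8/23
P(Y=1 | obs) = 5/36 / 23/108 = 15/23

P(Y=0) = 8/23, P(Y=1) = 15/23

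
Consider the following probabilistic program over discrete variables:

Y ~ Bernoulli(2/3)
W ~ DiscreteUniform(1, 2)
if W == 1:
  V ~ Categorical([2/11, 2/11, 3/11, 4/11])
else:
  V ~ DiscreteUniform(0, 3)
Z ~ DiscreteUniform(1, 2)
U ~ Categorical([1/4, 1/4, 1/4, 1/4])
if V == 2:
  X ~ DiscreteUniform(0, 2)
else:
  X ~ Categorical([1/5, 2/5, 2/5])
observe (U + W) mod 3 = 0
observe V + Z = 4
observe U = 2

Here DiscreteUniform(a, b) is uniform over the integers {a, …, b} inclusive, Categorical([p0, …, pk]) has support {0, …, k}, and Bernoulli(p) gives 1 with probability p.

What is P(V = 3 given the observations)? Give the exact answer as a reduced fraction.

P(V = 3 | obs) = 4/7

Enumerate traces; 12 have nonzero weight after conditioning:
  (Y=0, W=1, V=2, Z=2, U=2, X=0) weight 1/528
  (Y=0, W=1, V=2, Z=2, U=2, X=1) weight 1/528
  (Y=0, W=1, V=2, Z=2, U=2, X=2) weight 1/528
  (Y=0, W=1, V=3, Z=1, U=2, X=0) weight 1/660
  (Y=0, W=1, V=3, Z=1, U=2, X=1) weight 1/330
  (Y=0, W=1, V=3, Z=1, U=2, X=2) weight 1/330
  (Y=1, W=1, V=2, Z=2, U=2, X=0) weight 1/264
  (Y=1, W=1, V=2, Z=2, U=2, X=1) weight 1/264
  … 4 more
Group by V:
  weight(V=2) = 3/176
  weight(V=3) = 1/44
Total weight = 3/176 + 1/44 = 7/176
P(V=2 | obs) = 3/176 / 7/176 = 3/7
P(V=3 | obs) = 1/44 / 7/176 = 4/7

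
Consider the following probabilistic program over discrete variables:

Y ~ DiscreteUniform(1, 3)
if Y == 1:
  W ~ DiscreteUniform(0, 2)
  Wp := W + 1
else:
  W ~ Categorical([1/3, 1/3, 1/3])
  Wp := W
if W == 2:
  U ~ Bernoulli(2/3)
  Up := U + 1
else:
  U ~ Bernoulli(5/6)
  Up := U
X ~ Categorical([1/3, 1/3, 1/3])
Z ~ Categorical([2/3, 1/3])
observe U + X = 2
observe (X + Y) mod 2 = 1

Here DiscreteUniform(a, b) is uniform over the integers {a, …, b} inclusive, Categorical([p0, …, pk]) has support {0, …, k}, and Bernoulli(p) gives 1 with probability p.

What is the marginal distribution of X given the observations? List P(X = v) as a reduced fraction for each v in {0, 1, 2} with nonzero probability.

P(X=1) = 7/11, P(X=2) = 4/11

Enumerate traces; 18 have nonzero weight after conditioning:
  (Y=1, W=0, U=0, X=2, Z=0) weight 1/243
  (Y=1, W=0, U=0, X=2, Z=1) weight 1/486
  (Y=1, W=1, U=0, X=2, Z=0) weight 1/243
  (Y=1, W=1, U=0, X=2, Z=1) weight 1/486
  (Y=1, W=2, U=0, X=2, Z=0) weight 2/243
  (Y=1, W=2, U=0, X=2, Z=1) weight 1/243
  (Y=2, W=0, U=1, X=1, Z=0) weight 5/243
  (Y=2, W=0, U=1, X=1, Z=1) weight 5/486
  … 10 more
Group by X:
  weight(X=1) = 7/81
  weight(X=2) = 4/81
Total weight = 7/81 + 4/81 = 11/81
P(X=1 | obs) = 7/81 / 11/81 = 7/11
P(X=2 | obs) = 4/81 / 11/81 = 4/11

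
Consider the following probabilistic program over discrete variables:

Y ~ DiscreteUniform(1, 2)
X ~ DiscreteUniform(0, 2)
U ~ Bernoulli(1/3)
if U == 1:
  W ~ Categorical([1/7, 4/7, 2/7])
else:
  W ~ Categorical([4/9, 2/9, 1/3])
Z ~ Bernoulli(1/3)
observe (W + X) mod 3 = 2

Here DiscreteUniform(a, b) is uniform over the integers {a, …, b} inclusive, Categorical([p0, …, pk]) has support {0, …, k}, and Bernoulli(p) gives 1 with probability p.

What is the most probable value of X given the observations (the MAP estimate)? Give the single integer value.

argmax_v P(X = v | obs) = 2

Enumerate traces; 24 have nonzero weight after conditioning:
  (Y=1, X=0, U=0, W=2, Z=0) weight 2/81
  (Y=1, X=0, U=0, W=2, Z=1) weight 1/81
  (Y=1, X=0, U=1, W=2, Z=0) weight 2/189
  (Y=1, X=0, U=1, W=2, Z=1) weight 1/189
  (Y=1, X=1, U=0, W=1, Z=0) weight 4/243
  (Y=1, X=1, U=0, W=1, Z=1) weight 2/243
  (Y=1, X=1, U=1, W=1, Z=0) weight 4/189
  (Y=1, X=1, U=1, W=1, Z=1) weight 2/189
  (Y=1, X=2, U=0, W=0, Z=0) weight 8/243
  … 15 more
Group by X:
  weight(X=0) = 20/189
  weight(X=1) = 64/567
  weight(X=2) = 65/567
Total weight = 20/189 + 64/567 + 65/567 = 1/3
P(X=0 | obs) = 20/189 / 1/3 = 20/63
P(X=1 | obs) = 64/567 / 1/3 = 64/189
P(X=2 | obs) = 65/567 / 1/3 = 65/189
argmax = 2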